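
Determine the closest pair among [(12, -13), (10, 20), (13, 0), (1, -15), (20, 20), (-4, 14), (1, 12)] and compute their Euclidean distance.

Computing all pairwise distances among 7 points:

d((12, -13), (10, 20)) = 33.0606
d((12, -13), (13, 0)) = 13.0384
d((12, -13), (1, -15)) = 11.1803
d((12, -13), (20, 20)) = 33.9559
d((12, -13), (-4, 14)) = 31.3847
d((12, -13), (1, 12)) = 27.313
d((10, 20), (13, 0)) = 20.2237
d((10, 20), (1, -15)) = 36.1386
d((10, 20), (20, 20)) = 10.0
d((10, 20), (-4, 14)) = 15.2315
d((10, 20), (1, 12)) = 12.0416
d((13, 0), (1, -15)) = 19.2094
d((13, 0), (20, 20)) = 21.1896
d((13, 0), (-4, 14)) = 22.0227
d((13, 0), (1, 12)) = 16.9706
d((1, -15), (20, 20)) = 39.8246
d((1, -15), (-4, 14)) = 29.4279
d((1, -15), (1, 12)) = 27.0
d((20, 20), (-4, 14)) = 24.7386
d((20, 20), (1, 12)) = 20.6155
d((-4, 14), (1, 12)) = 5.3852 <-- minimum

Closest pair: (-4, 14) and (1, 12) with distance 5.3852

The closest pair is (-4, 14) and (1, 12) with Euclidean distance 5.3852. For 7 points, brute-force pairwise comparison is shown above. For large n, the divide-and-conquer algorithm (sort by x, recurse on halves, check the dividing strip) achieves O(n log n).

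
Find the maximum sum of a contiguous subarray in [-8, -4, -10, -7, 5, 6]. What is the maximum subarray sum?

Using Kadane's algorithm on [-8, -4, -10, -7, 5, 6]:

Scanning through the array:
Position 1 (value -4): max_ending_here = -4, max_so_far = -4
Position 2 (value -10): max_ending_here = -10, max_so_far = -4
Position 3 (value -7): max_ending_here = -7, max_so_far = -4
Position 4 (value 5): max_ending_here = 5, max_so_far = 5
Position 5 (value 6): max_ending_here = 11, max_so_far = 11

Maximum subarray: [5, 6]
Maximum sum: 11

The maximum subarray is [5, 6] with sum 11. This subarray runs from index 4 to index 5.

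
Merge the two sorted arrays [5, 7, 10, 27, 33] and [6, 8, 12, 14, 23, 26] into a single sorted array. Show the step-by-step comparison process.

Merging process:

Compare 5 vs 6: take 5 from left. Merged: [5]
Compare 7 vs 6: take 6 from right. Merged: [5, 6]
Compare 7 vs 8: take 7 from left. Merged: [5, 6, 7]
Compare 10 vs 8: take 8 from right. Merged: [5, 6, 7, 8]
Compare 10 vs 12: take 10 from left. Merged: [5, 6, 7, 8, 10]
Compare 27 vs 12: take 12 from right. Merged: [5, 6, 7, 8, 10, 12]
Compare 27 vs 14: take 14 from right. Merged: [5, 6, 7, 8, 10, 12, 14]
Compare 27 vs 23: take 23 from right. Merged: [5, 6, 7, 8, 10, 12, 14, 23]
Compare 27 vs 26: take 26 from right. Merged: [5, 6, 7, 8, 10, 12, 14, 23, 26]
Append remaining from left: [27, 33]. Merged: [5, 6, 7, 8, 10, 12, 14, 23, 26, 27, 33]

Final merged array: [5, 6, 7, 8, 10, 12, 14, 23, 26, 27, 33]
Total comparisons: 9

The merged array is [5, 6, 7, 8, 10, 12, 14, 23, 26, 27, 33], requiring 9 comparisons. The merge step runs in O(n) time where n is the total number of elements.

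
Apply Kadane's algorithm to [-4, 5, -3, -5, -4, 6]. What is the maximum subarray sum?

Using Kadane's algorithm on [-4, 5, -3, -5, -4, 6]:

Scanning through the array:
Position 1 (value 5): max_ending_here = 5, max_so_far = 5
Position 2 (value -3): max_ending_here = 2, max_so_far = 5
Position 3 (value -5): max_ending_here = -3, max_so_far = 5
Position 4 (value -4): max_ending_here = -4, max_so_far = 5
Position 5 (value 6): max_ending_here = 6, max_so_far = 6

Maximum subarray: [6]
Maximum sum: 6

The maximum subarray is [6] with sum 6. This subarray runs from index 5 to index 5.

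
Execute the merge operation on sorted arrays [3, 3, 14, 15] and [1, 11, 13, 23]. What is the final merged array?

Merging process:

Compare 3 vs 1: take 1 from right. Merged: [1]
Compare 3 vs 11: take 3 from left. Merged: [1, 3]
Compare 3 vs 11: take 3 from left. Merged: [1, 3, 3]
Compare 14 vs 11: take 11 from right. Merged: [1, 3, 3, 11]
Compare 14 vs 13: take 13 from right. Merged: [1, 3, 3, 11, 13]
Compare 14 vs 23: take 14 from left. Merged: [1, 3, 3, 11, 13, 14]
Compare 15 vs 23: take 15 from left. Merged: [1, 3, 3, 11, 13, 14, 15]
Append remaining from right: [23]. Merged: [1, 3, 3, 11, 13, 14, 15, 23]

Final merged array: [1, 3, 3, 11, 13, 14, 15, 23]
Total comparisons: 7

The merged array is [1, 3, 3, 11, 13, 14, 15, 23], requiring 7 comparisons. The merge step runs in O(n) time where n is the total number of elements.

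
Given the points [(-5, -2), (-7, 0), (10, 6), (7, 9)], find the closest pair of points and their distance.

Computing all pairwise distances among 4 points:

d((-5, -2), (-7, 0)) = 2.8284 <-- minimum
d((-5, -2), (10, 6)) = 17.0
d((-5, -2), (7, 9)) = 16.2788
d((-7, 0), (10, 6)) = 18.0278
d((-7, 0), (7, 9)) = 16.6433
d((10, 6), (7, 9)) = 4.2426

Closest pair: (-5, -2) and (-7, 0) with distance 2.8284

The closest pair is (-5, -2) and (-7, 0) with Euclidean distance 2.8284. For 4 points, brute-force pairwise comparison is shown above. For large n, the divide-and-conquer algorithm (sort by x, recurse on halves, check the dividing strip) achieves O(n log n).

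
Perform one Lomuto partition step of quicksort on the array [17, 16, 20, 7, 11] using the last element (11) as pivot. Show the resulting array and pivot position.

Lomuto partition with pivot = 11:

Initial array: [17, 16, 20, 7, 11]

arr[0]=17 > 11: no swap
arr[1]=16 > 11: no swap
arr[2]=20 > 11: no swap
arr[3]=7 <= 11: swap with position 0, array becomes [7, 16, 20, 17, 11]

Place pivot at position 1: [7, 11, 20, 17, 16]
Pivot position: 1

After partitioning with pivot 11, the array becomes [7, 11, 20, 17, 16]. The pivot is placed at index 1. All elements to the left of the pivot are <= 11, and all elements to the right are > 11.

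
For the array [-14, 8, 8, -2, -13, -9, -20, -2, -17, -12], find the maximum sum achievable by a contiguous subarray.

Using Kadane's algorithm on [-14, 8, 8, -2, -13, -9, -20, -2, -17, -12]:

Scanning through the array:
Position 1 (value 8): max_ending_here = 8, max_so_far = 8
Position 2 (value 8): max_ending_here = 16, max_so_far = 16
Position 3 (value -2): max_ending_here = 14, max_so_far = 16
Position 4 (value -13): max_ending_here = 1, max_so_far = 16
Position 5 (value -9): max_ending_here = -8, max_so_far = 16
Position 6 (value -20): max_ending_here = -20, max_so_far = 16
Position 7 (value -2): max_ending_here = -2, max_so_far = 16
Position 8 (value -17): max_ending_here = -17, max_so_far = 16
Position 9 (value -12): max_ending_here = -12, max_so_far = 16

Maximum subarray: [8, 8]
Maximum sum: 16

The maximum subarray is [8, 8] with sum 16. This subarray runs from index 1 to index 2.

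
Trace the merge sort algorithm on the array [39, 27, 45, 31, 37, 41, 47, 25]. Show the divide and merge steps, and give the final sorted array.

Merge sort trace:

Split: [39, 27, 45, 31, 37, 41, 47, 25] -> [39, 27, 45, 31] and [37, 41, 47, 25]
  Split: [39, 27, 45, 31] -> [39, 27] and [45, 31]
    Split: [39, 27] -> [39] and [27]
    Merge: [39] + [27] -> [27, 39]
    Split: [45, 31] -> [45] and [31]
    Merge: [45] + [31] -> [31, 45]
  Merge: [27, 39] + [31, 45] -> [27, 31, 39, 45]
  Split: [37, 41, 47, 25] -> [37, 41] and [47, 25]
    Split: [37, 41] -> [37] and [41]
    Merge: [37] + [41] -> [37, 41]
    Split: [47, 25] -> [47] and [25]
    Merge: [47] + [25] -> [25, 47]
  Merge: [37, 41] + [25, 47] -> [25, 37, 41, 47]
Merge: [27, 31, 39, 45] + [25, 37, 41, 47] -> [25, 27, 31, 37, 39, 41, 45, 47]

Final sorted array: [25, 27, 31, 37, 39, 41, 45, 47]

The merge sort proceeds by recursively splitting the array and merging sorted halves.
After all merges, the sorted array is [25, 27, 31, 37, 39, 41, 45, 47].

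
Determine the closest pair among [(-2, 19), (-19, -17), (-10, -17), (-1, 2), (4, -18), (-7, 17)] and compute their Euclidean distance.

Computing all pairwise distances among 6 points:

d((-2, 19), (-19, -17)) = 39.8121
d((-2, 19), (-10, -17)) = 36.8782
d((-2, 19), (-1, 2)) = 17.0294
d((-2, 19), (4, -18)) = 37.4833
d((-2, 19), (-7, 17)) = 5.3852 <-- minimum
d((-19, -17), (-10, -17)) = 9.0
d((-19, -17), (-1, 2)) = 26.1725
d((-19, -17), (4, -18)) = 23.0217
d((-19, -17), (-7, 17)) = 36.0555
d((-10, -17), (-1, 2)) = 21.0238
d((-10, -17), (4, -18)) = 14.0357
d((-10, -17), (-7, 17)) = 34.1321
d((-1, 2), (4, -18)) = 20.6155
d((-1, 2), (-7, 17)) = 16.1555
d((4, -18), (-7, 17)) = 36.6879

Closest pair: (-2, 19) and (-7, 17) with distance 5.3852

The closest pair is (-2, 19) and (-7, 17) with Euclidean distance 5.3852. For 6 points, brute-force pairwise comparison is shown above. For large n, the divide-and-conquer algorithm (sort by x, recurse on halves, check the dividing strip) achieves O(n log n).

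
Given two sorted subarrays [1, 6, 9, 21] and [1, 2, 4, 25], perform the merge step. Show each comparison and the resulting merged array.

Merging process:

Compare 1 vs 1: take 1 from left. Merged: [1]
Compare 6 vs 1: take 1 from right. Merged: [1, 1]
Compare 6 vs 2: take 2 from right. Merged: [1, 1, 2]
Compare 6 vs 4: take 4 from right. Merged: [1, 1, 2, 4]
Compare 6 vs 25: take 6 from left. Merged: [1, 1, 2, 4, 6]
Compare 9 vs 25: take 9 from left. Merged: [1, 1, 2, 4, 6, 9]
Compare 21 vs 25: take 21 from left. Merged: [1, 1, 2, 4, 6, 9, 21]
Append remaining from right: [25]. Merged: [1, 1, 2, 4, 6, 9, 21, 25]

Final merged array: [1, 1, 2, 4, 6, 9, 21, 25]
Total comparisons: 7

The merged array is [1, 1, 2, 4, 6, 9, 21, 25], requiring 7 comparisons. The merge step runs in O(n) time where n is the total number of elements.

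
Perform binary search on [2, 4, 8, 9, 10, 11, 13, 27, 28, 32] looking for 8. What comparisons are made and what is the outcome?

Binary search for 8 in [2, 4, 8, 9, 10, 11, 13, 27, 28, 32]:

lo=0, hi=9, mid=4, arr[mid]=10 -> 10 > 8, search left half
lo=0, hi=3, mid=1, arr[mid]=4 -> 4 < 8, search right half
lo=2, hi=3, mid=2, arr[mid]=8 -> Found target at index 2!

Binary search finds 8 at index 2 after 3 comparisons. The search repeatedly halves the search space by comparing with the middle element.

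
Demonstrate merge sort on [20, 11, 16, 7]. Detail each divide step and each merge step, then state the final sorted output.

Merge sort trace:

Split: [20, 11, 16, 7] -> [20, 11] and [16, 7]
  Split: [20, 11] -> [20] and [11]
  Merge: [20] + [11] -> [11, 20]
  Split: [16, 7] -> [16] and [7]
  Merge: [16] + [7] -> [7, 16]
Merge: [11, 20] + [7, 16] -> [7, 11, 16, 20]

Final sorted array: [7, 11, 16, 20]

The merge sort proceeds by recursively splitting the array and merging sorted halves.
After all merges, the sorted array is [7, 11, 16, 20].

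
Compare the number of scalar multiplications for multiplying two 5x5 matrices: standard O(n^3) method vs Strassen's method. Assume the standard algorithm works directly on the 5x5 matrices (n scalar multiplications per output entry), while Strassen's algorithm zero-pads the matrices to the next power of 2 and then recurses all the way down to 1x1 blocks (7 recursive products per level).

Matrix multiplication for 5x5 matrices:

Strassen's algorithm requires power-of-2 dimensions. Pad 5x5 to 8x8 (next power of 2).

Standard algorithm: 5^3 = 125 multiplications
Strassen's algorithm: 7^(log2(8)) = 7^3 = 343 multiplications
Difference: 125 - 343 = -218 (Strassen uses MORE here due to padding overhead — for small or just-over-power-of-2 n, padding can outweigh the per-level savings)

Standard: 125 multiplications (5^3). Strassen: 343 multiplications (7^3, after padding to 8x8). Strassen reduces 8 recursive multiplications to 7 at each level.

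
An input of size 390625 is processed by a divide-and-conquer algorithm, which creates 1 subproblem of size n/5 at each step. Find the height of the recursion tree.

For divide and conquer with division factor 5:

Problem sizes at each level:
Level 0: 390625
Level 1: 78125
Level 2: 15625
Level 3: 3125
Level 4: 625
Level 5: 125
Level 6: 25
Level 7: 5
Level 8: 1

The root is level 0 and the size-1 base case is level 8 (the tree spans levels 0 through 8, i.e. 9 levels counting the root), so the depth is the number of divisions: log_5(390625) = 8

The recursion tree depth is log_5(390625) = 8. At each level, the problem size is divided by 5, so it takes 8 divisions to reduce to a base case of size 1. The algorithm makes 1 recursive call at each level.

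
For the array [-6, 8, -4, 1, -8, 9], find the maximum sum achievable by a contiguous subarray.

Using Kadane's algorithm on [-6, 8, -4, 1, -8, 9]:

Scanning through the array:
Position 1 (value 8): max_ending_here = 8, max_so_far = 8
Position 2 (value -4): max_ending_here = 4, max_so_far = 8
Position 3 (value 1): max_ending_here = 5, max_so_far = 8
Position 4 (value -8): max_ending_here = -3, max_so_far = 8
Position 5 (value 9): max_ending_here = 9, max_so_far = 9

Maximum subarray: [9]
Maximum sum: 9

The maximum subarray is [9] with sum 9. This subarray runs from index 5 to index 5.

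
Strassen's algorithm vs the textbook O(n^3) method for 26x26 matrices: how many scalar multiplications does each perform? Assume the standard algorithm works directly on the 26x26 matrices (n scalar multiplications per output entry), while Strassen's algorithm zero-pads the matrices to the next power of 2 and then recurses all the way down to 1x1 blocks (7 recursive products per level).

Matrix multiplication for 26x26 matrices:

Strassen's algorithm requires power-of-2 dimensions. Pad 26x26 to 32x32 (next power of 2).

Standard algorithm: 26^3 = 17576 multiplications
Strassen's algorithm: 7^(log2(32)) = 7^5 = 16807 multiplications
Savings: 17576 - 16807 = 769 multiplications

Standard: 17576 multiplications (26^3). Strassen: 16807 multiplications (7^5, after padding to 32x32). Strassen reduces 8 recursive multiplications to 7 at each level.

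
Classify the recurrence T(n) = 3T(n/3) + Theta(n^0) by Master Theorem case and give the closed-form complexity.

Master Theorem for T(n) = 3T(n/3) + O(n^0):

a = 3, b = 3, c = 0
log_b(a) = log_3(3) = 1.0000

Case 1: c = 0 < log_3(3) = 1.0000
T(n) = O(n^(log_3 3)) = O(n)

For T(n) = 3T(n/3) + O(n^0): log_3(3) = 1.0000. This is Case 1 of the Master Theorem (c < log_b(a), work dominated by leaves), giving O(n).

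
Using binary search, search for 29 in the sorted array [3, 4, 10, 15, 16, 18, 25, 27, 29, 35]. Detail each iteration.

Binary search for 29 in [3, 4, 10, 15, 16, 18, 25, 27, 29, 35]:

lo=0, hi=9, mid=4, arr[mid]=16 -> 16 < 29, search right half
lo=5, hi=9, mid=7, arr[mid]=27 -> 27 < 29, search right half
lo=8, hi=9, mid=8, arr[mid]=29 -> Found target at index 8!

Binary search finds 29 at index 8 after 3 comparisons. The search repeatedly halves the search space by comparing with the middle element.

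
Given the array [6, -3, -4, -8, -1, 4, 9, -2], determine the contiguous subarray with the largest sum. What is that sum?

Using Kadane's algorithm on [6, -3, -4, -8, -1, 4, 9, -2]:

Scanning through the array:
Position 1 (value -3): max_ending_here = 3, max_so_far = 6
Position 2 (value -4): max_ending_here = -1, max_so_far = 6
Position 3 (value -8): max_ending_here = -8, max_so_far = 6
Position 4 (value -1): max_ending_here = -1, max_so_far = 6
Position 5 (value 4): max_ending_here = 4, max_so_far = 6
Position 6 (value 9): max_ending_here = 13, max_so_far = 13
Position 7 (value -2): max_ending_here = 11, max_so_far = 13

Maximum subarray: [4, 9]
Maximum sum: 13

The maximum subarray is [4, 9] with sum 13. This subarray runs from index 5 to index 6.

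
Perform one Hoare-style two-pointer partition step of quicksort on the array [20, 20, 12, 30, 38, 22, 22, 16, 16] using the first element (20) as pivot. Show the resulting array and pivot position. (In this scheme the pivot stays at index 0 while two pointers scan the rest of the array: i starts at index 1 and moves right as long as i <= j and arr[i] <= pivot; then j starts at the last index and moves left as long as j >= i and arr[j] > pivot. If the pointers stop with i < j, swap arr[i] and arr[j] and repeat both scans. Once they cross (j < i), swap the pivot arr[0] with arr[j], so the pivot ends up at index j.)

Hoare-style two-pointer partition with pivot = 20:

Initial array: [20, 20, 12, 30, 38, 22, 22, 16, 16]

Pointers start at i = 1, j = 8.
i stops at index 3 (arr[3]=30 > 20), j stops at index 8 (arr[8]=16 <= 20): swap arr[3] and arr[8], array becomes [20, 20, 12, 16, 38, 22, 22, 16, 30]
i stops at index 4 (arr[4]=38 > 20), j stops at index 7 (arr[7]=16 <= 20): swap arr[4] and arr[7], array becomes [20, 20, 12, 16, 16, 22, 22, 38, 30]
i ends at 5, j ends at 4: the pointers have crossed (j < i), so scanning stops.

Swap pivot arr[0] with arr[4] to place pivot at position 4: [16, 20, 12, 16, 20, 22, 22, 38, 30]
Pivot position: 4

After partitioning with pivot 20, the array becomes [16, 20, 12, 16, 20, 22, 22, 38, 30]. The pivot is placed at index 4. All elements to the left of the pivot are <= 20, and all elements to the right are > 20.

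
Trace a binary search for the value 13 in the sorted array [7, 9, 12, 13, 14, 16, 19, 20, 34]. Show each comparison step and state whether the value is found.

Binary search for 13 in [7, 9, 12, 13, 14, 16, 19, 20, 34]:

lo=0, hi=8, mid=4, arr[mid]=14 -> 14 > 13, search left half
lo=0, hi=3, mid=1, arr[mid]=9 -> 9 < 13, search right half
lo=2, hi=3, mid=2, arr[mid]=12 -> 12 < 13, search right half
lo=3, hi=3, mid=3, arr[mid]=13 -> Found target at index 3!

Binary search finds 13 at index 3 after 4 comparisons. The search repeatedly halves the search space by comparing with the middle element.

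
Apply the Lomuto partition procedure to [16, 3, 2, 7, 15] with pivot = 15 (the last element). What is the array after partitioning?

Lomuto partition with pivot = 15:

Initial array: [16, 3, 2, 7, 15]

arr[0]=16 > 15: no swap
arr[1]=3 <= 15: swap with position 0, array becomes [3, 16, 2, 7, 15]
arr[2]=2 <= 15: swap with position 1, array becomes [3, 2, 16, 7, 15]
arr[3]=7 <= 15: swap with position 2, array becomes [3, 2, 7, 16, 15]

Place pivot at position 3: [3, 2, 7, 15, 16]
Pivot position: 3

After partitioning with pivot 15, the array becomes [3, 2, 7, 15, 16]. The pivot is placed at index 3. All elements to the left of the pivot are <= 15, and all elements to the right are > 15.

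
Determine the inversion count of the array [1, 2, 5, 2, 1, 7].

Finding inversions in [1, 2, 5, 2, 1, 7]:

(1, 4): arr[1]=2 > arr[4]=1
(2, 3): arr[2]=5 > arr[3]=2
(2, 4): arr[2]=5 > arr[4]=1
(3, 4): arr[3]=2 > arr[4]=1

Total inversions: 4

The array has 4 inversion(s): (1,4), (2,3), (2,4), (3,4). Each pair (i,j) satisfies i < j and arr[i] > arr[j].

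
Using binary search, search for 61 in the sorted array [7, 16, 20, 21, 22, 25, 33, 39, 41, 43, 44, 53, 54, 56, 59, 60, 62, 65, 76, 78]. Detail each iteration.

Binary search for 61 in [7, 16, 20, 21, 22, 25, 33, 39, 41, 43, 44, 53, 54, 56, 59, 60, 62, 65, 76, 78]:

lo=0, hi=19, mid=9, arr[mid]=43 -> 43 < 61, search right half
lo=10, hi=19, mid=14, arr[mid]=59 -> 59 < 61, search right half
lo=15, hi=19, mid=17, arr[mid]=65 -> 65 > 61, search left half
lo=15, hi=16, mid=15, arr[mid]=60 -> 60 < 61, search right half
lo=16, hi=16, mid=16, arr[mid]=62 -> 62 > 61, search left half
lo=16 > hi=15, target 61 not found

Binary search determines that 61 is not in the array after 5 comparisons. The search space was exhausted without finding the target.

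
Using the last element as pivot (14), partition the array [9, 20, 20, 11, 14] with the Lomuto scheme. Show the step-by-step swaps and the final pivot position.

Lomuto partition with pivot = 14:

Initial array: [9, 20, 20, 11, 14]

arr[0]=9 <= 14: swap with position 0, array becomes [9, 20, 20, 11, 14]
arr[1]=20 > 14: no swap
arr[2]=20 > 14: no swap
arr[3]=11 <= 14: swap with position 1, array becomes [9, 11, 20, 20, 14]

Place pivot at position 2: [9, 11, 14, 20, 20]
Pivot position: 2

After partitioning with pivot 14, the array becomes [9, 11, 14, 20, 20]. The pivot is placed at index 2. All elements to the left of the pivot are <= 14, and all elements to the right are > 14.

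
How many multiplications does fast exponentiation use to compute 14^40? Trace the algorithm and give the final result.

Computing 14^40 by squaring (build up from 14^1; each line after the first costs one multiplication):

14^1 = 14
14^2 = (14^1)^2 = 14^2 = 196
14^4 = (14^2)^2 = 196^2 = 38416
14^5 = 14 * 14^4 = 14 * 38416 = 537824
14^10 = (14^5)^2 = 537824^2 = 289254654976
14^20 = (14^10)^2 = 289254654976^2 = 83668255425284801560576
14^40 = (14^20)^2 = 83668255425284801560576^2 = 7000376965910699630056503868178506524997451776

Result: 7000376965910699630056503868178506524997451776
Multiplications needed: 6 (6 lines after 14^1)

14^40 = 7000376965910699630056503868178506524997451776. Using exponentiation by squaring, this requires 6 multiplications. The key idea: if the exponent is even, square the half-power; if odd, multiply by the base once.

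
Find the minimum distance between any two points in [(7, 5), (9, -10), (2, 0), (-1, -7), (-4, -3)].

Computing all pairwise distances among 5 points:

d((7, 5), (9, -10)) = 15.1327
d((7, 5), (2, 0)) = 7.0711
d((7, 5), (-1, -7)) = 14.4222
d((7, 5), (-4, -3)) = 13.6015
d((9, -10), (2, 0)) = 12.2066
d((9, -10), (-1, -7)) = 10.4403
d((9, -10), (-4, -3)) = 14.7648
d((2, 0), (-1, -7)) = 7.6158
d((2, 0), (-4, -3)) = 6.7082
d((-1, -7), (-4, -3)) = 5.0 <-- minimum

Closest pair: (-1, -7) and (-4, -3) with distance 5.0

The closest pair is (-1, -7) and (-4, -3) with Euclidean distance 5.0. For 5 points, brute-force pairwise comparison is shown above. For large n, the divide-and-conquer algorithm (sort by x, recurse on halves, check the dividing strip) achieves O(n log n).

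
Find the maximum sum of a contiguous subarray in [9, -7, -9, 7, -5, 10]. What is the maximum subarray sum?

Using Kadane's algorithm on [9, -7, -9, 7, -5, 10]:

Scanning through the array:
Position 1 (value -7): max_ending_here = 2, max_so_far = 9
Position 2 (value -9): max_ending_here = -7, max_so_far = 9
Position 3 (value 7): max_ending_here = 7, max_so_far = 9
Position 4 (value -5): max_ending_here = 2, max_so_far = 9
Position 5 (value 10): max_ending_here = 12, max_so_far = 12

Maximum subarray: [7, -5, 10]
Maximum sum: 12

The maximum subarray is [7, -5, 10] with sum 12. This subarray runs from index 3 to index 5.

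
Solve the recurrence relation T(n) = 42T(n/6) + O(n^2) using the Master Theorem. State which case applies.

Master Theorem for T(n) = 42T(n/6) + O(n^2):

a = 42, b = 6, c = 2
log_b(a) = log_6(42) = 2.0860

Case 1: c = 2 < log_6(42) = 2.0860
T(n) = O(n^(log_6 42))

For T(n) = 42T(n/6) + O(n^2): log_6(42) = 2.0860. This is Case 1 of the Master Theorem (c < log_b(a), work dominated by leaves), giving O(n^(log_6 42)).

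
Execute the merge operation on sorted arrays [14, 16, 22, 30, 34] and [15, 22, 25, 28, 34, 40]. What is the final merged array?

Merging process:

Compare 14 vs 15: take 14 from left. Merged: [14]
Compare 16 vs 15: take 15 from right. Merged: [14, 15]
Compare 16 vs 22: take 16 from left. Merged: [14, 15, 16]
Compare 22 vs 22: take 22 from left. Merged: [14, 15, 16, 22]
Compare 30 vs 22: take 22 from right. Merged: [14, 15, 16, 22, 22]
Compare 30 vs 25: take 25 from right. Merged: [14, 15, 16, 22, 22, 25]
Compare 30 vs 28: take 28 from right. Merged: [14, 15, 16, 22, 22, 25, 28]
Compare 30 vs 34: take 30 from left. Merged: [14, 15, 16, 22, 22, 25, 28, 30]
Compare 34 vs 34: take 34 from left. Merged: [14, 15, 16, 22, 22, 25, 28, 30, 34]
Append remaining from right: [34, 40]. Merged: [14, 15, 16, 22, 22, 25, 28, 30, 34, 34, 40]

Final merged array: [14, 15, 16, 22, 22, 25, 28, 30, 34, 34, 40]
Total comparisons: 9

The merged array is [14, 15, 16, 22, 22, 25, 28, 30, 34, 34, 40], requiring 9 comparisons. The merge step runs in O(n) time where n is the total number of elements.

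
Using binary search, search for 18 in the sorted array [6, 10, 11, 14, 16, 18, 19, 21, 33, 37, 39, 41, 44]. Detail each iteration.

Binary search for 18 in [6, 10, 11, 14, 16, 18, 19, 21, 33, 37, 39, 41, 44]:

lo=0, hi=12, mid=6, arr[mid]=19 -> 19 > 18, search left half
lo=0, hi=5, mid=2, arr[mid]=11 -> 11 < 18, search right half
lo=3, hi=5, mid=4, arr[mid]=16 -> 16 < 18, search right half
lo=5, hi=5, mid=5, arr[mid]=18 -> Found target at index 5!

Binary search finds 18 at index 5 after 4 comparisons. The search repeatedly halves the search space by comparing with the middle element.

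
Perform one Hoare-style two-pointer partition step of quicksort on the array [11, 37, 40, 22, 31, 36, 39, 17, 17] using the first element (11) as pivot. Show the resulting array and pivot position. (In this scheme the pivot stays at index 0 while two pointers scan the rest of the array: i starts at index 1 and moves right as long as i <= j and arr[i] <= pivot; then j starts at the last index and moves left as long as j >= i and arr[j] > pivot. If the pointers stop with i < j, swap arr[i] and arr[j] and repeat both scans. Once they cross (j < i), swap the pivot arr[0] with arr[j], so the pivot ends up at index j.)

Hoare-style two-pointer partition with pivot = 11:

Initial array: [11, 37, 40, 22, 31, 36, 39, 17, 17]

Pointers start at i = 1, j = 8.
i ends at 1, j ends at 0: the pointers have crossed (j < i), so scanning stops.

j = 0, so swapping arr[0] with arr[j] leaves the pivot at position 0: [11, 37, 40, 22, 31, 36, 39, 17, 17]
Pivot position: 0

After partitioning with pivot 11, the array becomes [11, 37, 40, 22, 31, 36, 39, 17, 17]. The pivot is placed at index 0. All elements to the left of the pivot are <= 11, and all elements to the right are > 11.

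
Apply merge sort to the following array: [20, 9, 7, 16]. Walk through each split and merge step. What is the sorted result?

Merge sort trace:

Split: [20, 9, 7, 16] -> [20, 9] and [7, 16]
  Split: [20, 9] -> [20] and [9]
  Merge: [20] + [9] -> [9, 20]
  Split: [7, 16] -> [7] and [16]
  Merge: [7] + [16] -> [7, 16]
Merge: [9, 20] + [7, 16] -> [7, 9, 16, 20]

Final sorted array: [7, 9, 16, 20]

The merge sort proceeds by recursively splitting the array and merging sorted halves.
After all merges, the sorted array is [7, 9, 16, 20].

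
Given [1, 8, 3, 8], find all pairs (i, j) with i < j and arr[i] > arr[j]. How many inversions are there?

Finding inversions in [1, 8, 3, 8]:

(1, 2): arr[1]=8 > arr[2]=3

Total inversions: 1

The array has 1 inversion(s): (1,2). Each pair (i,j) satisfies i < j and arr[i] > arr[j].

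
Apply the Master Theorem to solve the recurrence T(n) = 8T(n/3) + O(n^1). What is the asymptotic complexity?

Master Theorem for T(n) = 8T(n/3) + O(n^1):

a = 8, b = 3, c = 1
log_b(a) = log_3(8) = 1.8928

Case 1: c = 1 < log_3(8) = 1.8928
T(n) = O(n^(log_3 8))

For T(n) = 8T(n/3) + O(n^1): log_3(8) = 1.8928. This is Case 1 of the Master Theorem (c < log_b(a), work dominated by leaves), giving O(n^(log_3 8)).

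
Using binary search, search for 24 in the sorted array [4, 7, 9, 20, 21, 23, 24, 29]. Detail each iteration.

Binary search for 24 in [4, 7, 9, 20, 21, 23, 24, 29]:

lo=0, hi=7, mid=3, arr[mid]=20 -> 20 < 24, search right half
lo=4, hi=7, mid=5, arr[mid]=23 -> 23 < 24, search right half
lo=6, hi=7, mid=6, arr[mid]=24 -> Found target at index 6!

Binary search finds 24 at index 6 after 3 comparisons. The search repeatedly halves the search space by comparing with the middle element.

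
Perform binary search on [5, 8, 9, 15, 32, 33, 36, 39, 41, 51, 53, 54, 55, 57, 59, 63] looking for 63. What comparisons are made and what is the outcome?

Binary search for 63 in [5, 8, 9, 15, 32, 33, 36, 39, 41, 51, 53, 54, 55, 57, 59, 63]:

lo=0, hi=15, mid=7, arr[mid]=39 -> 39 < 63, search right half
lo=8, hi=15, mid=11, arr[mid]=54 -> 54 < 63, search right half
lo=12, hi=15, mid=13, arr[mid]=57 -> 57 < 63, search right half
lo=14, hi=15, mid=14, arr[mid]=59 -> 59 < 63, search right half
lo=15, hi=15, mid=15, arr[mid]=63 -> Found target at index 15!

Binary search finds 63 at index 15 after 5 comparisons. The search repeatedly halves the search space by comparing with the middle element.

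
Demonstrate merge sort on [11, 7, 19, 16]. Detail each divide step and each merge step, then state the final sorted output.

Merge sort trace:

Split: [11, 7, 19, 16] -> [11, 7] and [19, 16]
  Split: [11, 7] -> [11] and [7]
  Merge: [11] + [7] -> [7, 11]
  Split: [19, 16] -> [19] and [16]
  Merge: [19] + [16] -> [16, 19]
Merge: [7, 11] + [16, 19] -> [7, 11, 16, 19]

Final sorted array: [7, 11, 16, 19]

The merge sort proceeds by recursively splitting the array and merging sorted halves.
After all merges, the sorted array is [7, 11, 16, 19].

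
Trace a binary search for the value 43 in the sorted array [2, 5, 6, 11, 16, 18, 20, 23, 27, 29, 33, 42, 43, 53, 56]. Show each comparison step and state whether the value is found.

Binary search for 43 in [2, 5, 6, 11, 16, 18, 20, 23, 27, 29, 33, 42, 43, 53, 56]:

lo=0, hi=14, mid=7, arr[mid]=23 -> 23 < 43, search right half
lo=8, hi=14, mid=11, arr[mid]=42 -> 42 < 43, search right half
lo=12, hi=14, mid=13, arr[mid]=53 -> 53 > 43, search left half
lo=12, hi=12, mid=12, arr[mid]=43 -> Found target at index 12!

Binary search finds 43 at index 12 after 4 comparisons. The search repeatedly halves the search space by comparing with the middle element.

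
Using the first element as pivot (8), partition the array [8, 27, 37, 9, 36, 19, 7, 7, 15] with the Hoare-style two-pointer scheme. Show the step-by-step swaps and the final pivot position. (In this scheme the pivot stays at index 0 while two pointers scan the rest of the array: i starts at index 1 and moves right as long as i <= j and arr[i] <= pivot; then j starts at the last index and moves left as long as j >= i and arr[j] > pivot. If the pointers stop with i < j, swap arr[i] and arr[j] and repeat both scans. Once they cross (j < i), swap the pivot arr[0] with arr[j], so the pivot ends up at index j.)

Hoare-style two-pointer partition with pivot = 8:

Initial array: [8, 27, 37, 9, 36, 19, 7, 7, 15]

Pointers start at i = 1, j = 8.
i stops at index 1 (arr[1]=27 > 8), j stops at index 7 (arr[7]=7 <= 8): swap arr[1] and arr[7], array becomes [8, 7, 37, 9, 36, 19, 7, 27, 15]
i stops at index 2 (arr[2]=37 > 8), j stops at index 6 (arr[6]=7 <= 8): swap arr[2] and arr[6], array becomes [8, 7, 7, 9, 36, 19, 37, 27, 15]
i ends at 3, j ends at 2: the pointers have crossed (j < i), so scanning stops.

Swap pivot arr[0] with arr[2] to place pivot at position 2: [7, 7, 8, 9, 36, 19, 37, 27, 15]
Pivot position: 2

After partitioning with pivot 8, the array becomes [7, 7, 8, 9, 36, 19, 37, 27, 15]. The pivot is placed at index 2. All elements to the left of the pivot are <= 8, and all elements to the right are > 8.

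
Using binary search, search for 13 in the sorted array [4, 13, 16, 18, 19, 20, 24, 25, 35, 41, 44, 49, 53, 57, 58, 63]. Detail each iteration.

Binary search for 13 in [4, 13, 16, 18, 19, 20, 24, 25, 35, 41, 44, 49, 53, 57, 58, 63]:

lo=0, hi=15, mid=7, arr[mid]=25 -> 25 > 13, search left half
lo=0, hi=6, mid=3, arr[mid]=18 -> 18 > 13, search left half
lo=0, hi=2, mid=1, arr[mid]=13 -> Found target at index 1!

Binary search finds 13 at index 1 after 3 comparisons. The search repeatedly halves the search space by comparing with the middle element.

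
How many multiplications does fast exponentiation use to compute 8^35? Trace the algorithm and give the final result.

Computing 8^35 by squaring (build up from 8^1; each line after the first costs one multiplication):

8^1 = 8
8^2 = (8^1)^2 = 8^2 = 64
8^4 = (8^2)^2 = 64^2 = 4096
8^8 = (8^4)^2 = 4096^2 = 16777216
8^16 = (8^8)^2 = 16777216^2 = 281474976710656
8^17 = 8 * 8^16 = 8 * 281474976710656 = 2251799813685248
8^34 = (8^17)^2 = 2251799813685248^2 = 5070602400912917605986812821504
8^35 = 8 * 8^34 = 8 * 5070602400912917605986812821504 = 40564819207303340847894502572032

Result: 40564819207303340847894502572032
Multiplications needed: 7 (7 lines after 8^1)

8^35 = 40564819207303340847894502572032. Using exponentiation by squaring, this requires 7 multiplications. The key idea: if the exponent is even, square the half-power; if odd, multiply by the base once.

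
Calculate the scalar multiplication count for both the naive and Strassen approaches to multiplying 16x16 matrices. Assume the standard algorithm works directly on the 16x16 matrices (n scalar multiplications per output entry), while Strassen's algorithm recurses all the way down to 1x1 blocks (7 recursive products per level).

Matrix multiplication for 16x16 matrices:

Standard algorithm: 16^3 = 4096 multiplications
Strassen's algorithm: 7^(log2(16)) = 7^4 = 2401 multiplications
Savings: 4096 - 2401 = 1695 multiplications

Standard: 4096 multiplications (16^3). Strassen: 2401 multiplications (7^4). Strassen reduces 8 recursive multiplications to 7 at each level.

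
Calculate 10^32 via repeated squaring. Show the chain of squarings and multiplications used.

Computing 10^32 by squaring (build up from 10^1; each line after the first costs one multiplication):

10^1 = 10
10^2 = (10^1)^2 = 10^2 = 100
10^4 = (10^2)^2 = 100^2 = 10000
10^8 = (10^4)^2 = 10000^2 = 100000000
10^16 = (10^8)^2 = 100000000^2 = 10000000000000000
10^32 = (10^16)^2 = 10000000000000000^2 = 100000000000000000000000000000000

Result: 100000000000000000000000000000000
Multiplications needed: 5 (5 lines after 10^1)

10^32 = 100000000000000000000000000000000. Using exponentiation by squaring, this requires 5 multiplications. The key idea: if the exponent is even, square the half-power; if odd, multiply by the base once.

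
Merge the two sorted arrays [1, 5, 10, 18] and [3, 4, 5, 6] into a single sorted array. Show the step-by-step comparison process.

Merging process:

Compare 1 vs 3: take 1 from left. Merged: [1]
Compare 5 vs 3: take 3 from right. Merged: [1, 3]
Compare 5 vs 4: take 4 from right. Merged: [1, 3, 4]
Compare 5 vs 5: take 5 from left. Merged: [1, 3, 4, 5]
Compare 10 vs 5: take 5 from right. Merged: [1, 3, 4, 5, 5]
Compare 10 vs 6: take 6 from right. Merged: [1, 3, 4, 5, 5, 6]
Append remaining from left: [10, 18]. Merged: [1, 3, 4, 5, 5, 6, 10, 18]

Final merged array: [1, 3, 4, 5, 5, 6, 10, 18]
Total comparisons: 6

The merged array is [1, 3, 4, 5, 5, 6, 10, 18], requiring 6 comparisons. The merge step runs in O(n) time where n is the total number of elements.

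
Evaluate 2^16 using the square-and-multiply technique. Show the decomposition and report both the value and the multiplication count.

Computing 2^16 by squaring (build up from 2^1; each line after the first costs one multiplication):

2^1 = 2
2^2 = (2^1)^2 = 2^2 = 4
2^4 = (2^2)^2 = 4^2 = 16
2^8 = (2^4)^2 = 16^2 = 256
2^16 = (2^8)^2 = 256^2 = 65536

Result: 65536
Multiplications needed: 4 (4 lines after 2^1)

2^16 = 65536. Using exponentiation by squaring, this requires 4 multiplications. The key idea: if the exponent is even, square the half-power; if odd, multiply by the base once.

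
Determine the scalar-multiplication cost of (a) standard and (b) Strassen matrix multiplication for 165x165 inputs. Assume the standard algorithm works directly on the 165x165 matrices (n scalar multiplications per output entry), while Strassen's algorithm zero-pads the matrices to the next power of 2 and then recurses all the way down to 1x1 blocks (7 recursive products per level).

Matrix multiplication for 165x165 matrices:

Strassen's algorithm requires power-of-2 dimensions. Pad 165x165 to 256x256 (next power of 2).

Standard algorithm: 165^3 = 4492125 multiplications
Strassen's algorithm: 7^(log2(256)) = 7^8 = 5764801 multiplications
Difference: 4492125 - 5764801 = -1272676 (Strassen uses MORE here due to padding overhead — for small or just-over-power-of-2 n, padding can outweigh the per-level savings)

Standard: 4492125 multiplications (165^3). Strassen: 5764801 multiplications (7^8, after padding to 256x256). Strassen reduces 8 recursive multiplications to 7 at each level.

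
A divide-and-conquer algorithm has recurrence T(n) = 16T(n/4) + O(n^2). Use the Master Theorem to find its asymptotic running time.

Master Theorem for T(n) = 16T(n/4) + O(n^2):

a = 16, b = 4, c = 2
log_b(a) = log_4(16) = 2.0000

Case 2: c = 2 = log_4(16) = 2.0000
T(n) = O(n^2 log n) = O(n^2 log n)

For T(n) = 16T(n/4) + O(n^2): log_4(16) = 2.0000. This is Case 2 of the Master Theorem (c = log_b(a), equal work at all levels), giving O(n^2 log n).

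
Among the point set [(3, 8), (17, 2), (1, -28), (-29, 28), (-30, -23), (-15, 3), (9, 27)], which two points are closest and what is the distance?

Computing all pairwise distances among 7 points:

d((3, 8), (17, 2)) = 15.2315 <-- minimum
d((3, 8), (1, -28)) = 36.0555
d((3, 8), (-29, 28)) = 37.7359
d((3, 8), (-30, -23)) = 45.2769
d((3, 8), (-15, 3)) = 18.6815
d((3, 8), (9, 27)) = 19.9249
d((17, 2), (1, -28)) = 34.0
d((17, 2), (-29, 28)) = 52.8394
d((17, 2), (-30, -23)) = 53.2353
d((17, 2), (-15, 3)) = 32.0156
d((17, 2), (9, 27)) = 26.2488
d((1, -28), (-29, 28)) = 63.5295
d((1, -28), (-30, -23)) = 31.4006
d((1, -28), (-15, 3)) = 34.8855
d((1, -28), (9, 27)) = 55.5788
d((-29, 28), (-30, -23)) = 51.0098
d((-29, 28), (-15, 3)) = 28.6531
d((-29, 28), (9, 27)) = 38.0132
d((-30, -23), (-15, 3)) = 30.0167
d((-30, -23), (9, 27)) = 63.4114
d((-15, 3), (9, 27)) = 33.9411

Closest pair: (3, 8) and (17, 2) with distance 15.2315

The closest pair is (3, 8) and (17, 2) with Euclidean distance 15.2315. For 7 points, brute-force pairwise comparison is shown above. For large n, the divide-and-conquer algorithm (sort by x, recurse on halves, check the dividing strip) achieves O(n log n).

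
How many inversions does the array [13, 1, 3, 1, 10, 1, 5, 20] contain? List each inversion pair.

Finding inversions in [13, 1, 3, 1, 10, 1, 5, 20]:

(0, 1): arr[0]=13 > arr[1]=1
(0, 2): arr[0]=13 > arr[2]=3
(0, 3): arr[0]=13 > arr[3]=1
(0, 4): arr[0]=13 > arr[4]=10
(0, 5): arr[0]=13 > arr[5]=1
(0, 6): arr[0]=13 > arr[6]=5
(2, 3): arr[2]=3 > arr[3]=1
(2, 5): arr[2]=3 > arr[5]=1
(4, 5): arr[4]=10 > arr[5]=1
(4, 6): arr[4]=10 > arr[6]=5

Total inversions: 10

The array has 10 inversion(s): (0,1), (0,2), (0,3), (0,4), (0,5), (0,6), (2,3), (2,5), (4,5), (4,6). Each pair (i,j) satisfies i < j and arr[i] > arr[j].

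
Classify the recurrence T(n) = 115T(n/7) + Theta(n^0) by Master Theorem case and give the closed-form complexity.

Master Theorem for T(n) = 115T(n/7) + O(n^0):

a = 115, b = 7, c = 0
log_b(a) = log_7(115) = 2.4384

Case 1: c = 0 < log_7(115) = 2.4384
T(n) = O(n^(log_7 115))

For T(n) = 115T(n/7) + O(n^0): log_7(115) = 2.4384. This is Case 1 of the Master Theorem (c < log_b(a), work dominated by leaves), giving O(n^(log_7 115)).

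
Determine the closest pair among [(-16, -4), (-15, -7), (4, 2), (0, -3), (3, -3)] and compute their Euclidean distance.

Computing all pairwise distances among 5 points:

d((-16, -4), (-15, -7)) = 3.1623
d((-16, -4), (4, 2)) = 20.8806
d((-16, -4), (0, -3)) = 16.0312
d((-16, -4), (3, -3)) = 19.0263
d((-15, -7), (4, 2)) = 21.0238
d((-15, -7), (0, -3)) = 15.5242
d((-15, -7), (3, -3)) = 18.4391
d((4, 2), (0, -3)) = 6.4031
d((4, 2), (3, -3)) = 5.099
d((0, -3), (3, -3)) = 3.0 <-- minimum

Closest pair: (0, -3) and (3, -3) with distance 3.0

The closest pair is (0, -3) and (3, -3) with Euclidean distance 3.0. For 5 points, brute-force pairwise comparison is shown above. For large n, the divide-and-conquer algorithm (sort by x, recurse on halves, check the dividing strip) achieves O(n log n).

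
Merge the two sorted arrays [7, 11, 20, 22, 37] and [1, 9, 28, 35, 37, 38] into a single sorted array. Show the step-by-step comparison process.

Merging process:

Compare 7 vs 1: take 1 from right. Merged: [1]
Compare 7 vs 9: take 7 from left. Merged: [1, 7]
Compare 11 vs 9: take 9 from right. Merged: [1, 7, 9]
Compare 11 vs 28: take 11 from left. Merged: [1, 7, 9, 11]
Compare 20 vs 28: take 20 from left. Merged: [1, 7, 9, 11, 20]
Compare 22 vs 28: take 22 from left. Merged: [1, 7, 9, 11, 20, 22]
Compare 37 vs 28: take 28 from right. Merged: [1, 7, 9, 11, 20, 22, 28]
Compare 37 vs 35: take 35 from right. Merged: [1, 7, 9, 11, 20, 22, 28, 35]
Compare 37 vs 37: take 37 from left. Merged: [1, 7, 9, 11, 20, 22, 28, 35, 37]
Append remaining from right: [37, 38]. Merged: [1, 7, 9, 11, 20, 22, 28, 35, 37, 37, 38]

Final merged array: [1, 7, 9, 11, 20, 22, 28, 35, 37, 37, 38]
Total comparisons: 9

The merged array is [1, 7, 9, 11, 20, 22, 28, 35, 37, 37, 38], requiring 9 comparisons. The merge step runs in O(n) time where n is the total number of elements.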